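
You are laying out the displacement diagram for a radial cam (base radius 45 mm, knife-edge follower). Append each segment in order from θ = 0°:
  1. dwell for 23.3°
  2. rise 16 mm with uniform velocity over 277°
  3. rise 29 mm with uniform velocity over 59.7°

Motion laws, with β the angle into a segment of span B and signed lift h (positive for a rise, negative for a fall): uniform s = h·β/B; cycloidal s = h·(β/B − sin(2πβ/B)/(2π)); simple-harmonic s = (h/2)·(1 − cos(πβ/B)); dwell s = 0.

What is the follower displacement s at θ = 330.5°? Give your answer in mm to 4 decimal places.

seg 1 [0°–23.3°] dwell: s stays 0.0000
seg 2 [23.3°–300.3°] uniform, h=16: full span → s += 16 → s = 16.0000
seg 3 [300.3°–360°] uniform, h=29: θ=330.5° here. β=30.2, B=59.7. 29·30.2/59.7 = 14.6700 → s = 30.6700

30.6700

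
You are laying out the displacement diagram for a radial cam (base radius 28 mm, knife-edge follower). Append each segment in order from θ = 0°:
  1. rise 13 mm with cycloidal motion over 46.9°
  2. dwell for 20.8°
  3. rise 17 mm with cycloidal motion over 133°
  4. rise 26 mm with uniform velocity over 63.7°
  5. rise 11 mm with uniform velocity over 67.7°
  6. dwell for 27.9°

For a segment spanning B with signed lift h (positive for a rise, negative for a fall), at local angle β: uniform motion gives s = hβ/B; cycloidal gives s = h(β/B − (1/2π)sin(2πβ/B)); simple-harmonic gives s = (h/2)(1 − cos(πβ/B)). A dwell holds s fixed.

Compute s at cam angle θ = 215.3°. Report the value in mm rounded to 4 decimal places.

seg 1 [0°–46.9°] cycloidal, h=13: full span → s += 13 → s = 13.0000
seg 2 [46.9°–67.7°] dwell: s stays 13.0000
seg 3 [67.7°–200.7°] cycloidal, h=17: full span → s += 17 → s = 30.0000
seg 4 [200.7°–264.4°] uniform, h=26: θ=215.3° here. β=14.6, B=63.7. 26·14.6/63.7 = 5.9592 → s = 35.9592

35.9592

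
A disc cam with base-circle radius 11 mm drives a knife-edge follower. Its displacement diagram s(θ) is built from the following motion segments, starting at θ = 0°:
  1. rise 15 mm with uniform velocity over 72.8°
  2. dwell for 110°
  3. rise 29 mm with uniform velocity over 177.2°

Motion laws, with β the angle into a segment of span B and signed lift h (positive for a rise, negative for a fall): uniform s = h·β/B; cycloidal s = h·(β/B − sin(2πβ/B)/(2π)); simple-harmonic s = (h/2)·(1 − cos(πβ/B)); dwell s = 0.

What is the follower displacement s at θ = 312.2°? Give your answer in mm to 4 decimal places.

seg 1 [0°–72.8°] uniform, h=15: full span → s += 15 → s = 15.0000
seg 2 [72.8°–182.8°] dwell: s stays 15.0000
seg 3 [182.8°–360°] uniform, h=29: θ=312.2° here. β=129.4, B=177.2. 29·129.4/177.2 = 21.1772 → s = 36.1772

36.1772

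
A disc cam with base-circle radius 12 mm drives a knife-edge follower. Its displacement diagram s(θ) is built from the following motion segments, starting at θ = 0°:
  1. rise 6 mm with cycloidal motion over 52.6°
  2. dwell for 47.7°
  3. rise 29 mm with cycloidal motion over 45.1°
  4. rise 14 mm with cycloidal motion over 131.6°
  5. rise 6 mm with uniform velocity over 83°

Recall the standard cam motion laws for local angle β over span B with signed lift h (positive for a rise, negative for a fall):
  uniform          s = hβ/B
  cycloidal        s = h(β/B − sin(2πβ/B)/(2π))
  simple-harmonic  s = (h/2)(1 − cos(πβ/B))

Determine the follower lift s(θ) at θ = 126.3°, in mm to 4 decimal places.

seg 1 [0°–52.6°] cycloidal, h=6: full span → s += 6 → s = 6.0000
seg 2 [52.6°–100.3°] dwell: s stays 6.0000
seg 3 [100.3°–145.4°] cycloidal, h=29: θ=126.3° here. β=26, B=45.1. 29·(0.5765 − sin(2π·0.5765)/(2π)) = 18.8524 → s = 24.8524

24.8524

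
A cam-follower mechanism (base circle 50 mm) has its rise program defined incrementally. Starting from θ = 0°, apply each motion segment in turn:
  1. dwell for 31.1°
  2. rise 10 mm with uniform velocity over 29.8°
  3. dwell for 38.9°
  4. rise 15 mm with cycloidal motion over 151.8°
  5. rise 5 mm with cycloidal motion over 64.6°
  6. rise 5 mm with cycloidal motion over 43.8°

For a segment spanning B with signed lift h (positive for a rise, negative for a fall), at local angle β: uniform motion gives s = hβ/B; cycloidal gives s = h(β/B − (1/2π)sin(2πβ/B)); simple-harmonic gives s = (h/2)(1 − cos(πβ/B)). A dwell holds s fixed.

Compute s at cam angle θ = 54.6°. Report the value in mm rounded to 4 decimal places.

seg 1 [0°–31.1°] dwell: s stays 0.0000
seg 2 [31.1°–60.9°] uniform, h=10: θ=54.6° here. β=23.5, B=29.8. 10·23.5/29.8 = 7.8859 → s = 7.8859

7.8859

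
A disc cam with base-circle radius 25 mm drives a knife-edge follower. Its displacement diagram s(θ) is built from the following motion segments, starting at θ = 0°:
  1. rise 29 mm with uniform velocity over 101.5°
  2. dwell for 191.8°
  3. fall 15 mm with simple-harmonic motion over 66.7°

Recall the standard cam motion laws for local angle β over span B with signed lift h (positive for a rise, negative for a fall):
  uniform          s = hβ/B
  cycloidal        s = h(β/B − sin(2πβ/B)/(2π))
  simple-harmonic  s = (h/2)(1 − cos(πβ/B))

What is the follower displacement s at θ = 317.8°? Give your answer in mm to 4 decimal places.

seg 1 [0°–101.5°] uniform, h=29: full span → s += 29 → s = 29.0000
seg 2 [101.5°–293.3°] dwell: s stays 29.0000
seg 3 [293.3°–360°] simple-harmonic, h=-15: θ=317.8° here. β=24.5, B=66.7. -15/2·(1 − cos(π·0.3673)) = -4.4635 → s = 24.5365

24.5365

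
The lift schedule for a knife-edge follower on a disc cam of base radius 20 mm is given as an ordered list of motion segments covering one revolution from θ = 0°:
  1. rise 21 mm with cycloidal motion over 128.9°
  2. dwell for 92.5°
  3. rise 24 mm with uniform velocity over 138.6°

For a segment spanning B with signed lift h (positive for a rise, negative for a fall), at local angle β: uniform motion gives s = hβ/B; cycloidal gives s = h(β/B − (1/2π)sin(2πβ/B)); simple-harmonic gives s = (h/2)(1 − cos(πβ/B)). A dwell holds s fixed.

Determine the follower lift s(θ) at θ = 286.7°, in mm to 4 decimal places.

seg 1 [0°–128.9°] cycloidal, h=21: full span → s += 21 → s = 21.0000
seg 2 [128.9°–221.4°] dwell: s stays 21.0000
seg 3 [221.4°–360°] uniform, h=24: θ=286.7° here. β=65.3, B=138.6. 24·65.3/138.6 = 11.3074 → s = 32.3074

32.3074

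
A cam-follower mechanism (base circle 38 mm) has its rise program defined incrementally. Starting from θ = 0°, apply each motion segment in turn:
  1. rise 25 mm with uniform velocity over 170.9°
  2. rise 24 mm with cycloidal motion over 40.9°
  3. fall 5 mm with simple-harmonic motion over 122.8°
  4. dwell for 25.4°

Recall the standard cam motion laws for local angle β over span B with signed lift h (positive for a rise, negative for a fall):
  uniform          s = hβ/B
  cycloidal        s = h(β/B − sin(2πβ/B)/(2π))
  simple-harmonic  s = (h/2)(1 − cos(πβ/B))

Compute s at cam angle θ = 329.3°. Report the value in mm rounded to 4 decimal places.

seg 1 [0°–170.9°] uniform, h=25: full span → s += 25 → s = 25.0000
seg 2 [170.9°–211.8°] cycloidal, h=24: full span → s += 24 → s = 49.0000
seg 3 [211.8°–334.6°] simple-harmonic, h=-5: θ=329.3° here. β=117.5, B=122.8. -5/2·(1 − cos(π·0.9568)) = -4.9771 → s = 44.0229

44.0229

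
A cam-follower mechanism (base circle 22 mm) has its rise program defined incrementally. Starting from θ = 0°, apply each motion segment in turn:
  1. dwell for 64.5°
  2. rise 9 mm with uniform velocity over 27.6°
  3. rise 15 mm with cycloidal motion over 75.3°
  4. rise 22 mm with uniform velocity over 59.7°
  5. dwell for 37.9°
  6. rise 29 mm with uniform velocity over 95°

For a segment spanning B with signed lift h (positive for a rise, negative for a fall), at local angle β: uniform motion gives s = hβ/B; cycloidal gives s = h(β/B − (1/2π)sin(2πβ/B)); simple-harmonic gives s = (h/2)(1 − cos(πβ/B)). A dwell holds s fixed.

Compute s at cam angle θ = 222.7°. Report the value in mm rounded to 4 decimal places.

seg 1 [0°–64.5°] dwell: s stays 0.0000
seg 2 [64.5°–92.1°] uniform, h=9: full span → s += 9 → s = 9.0000
seg 3 [92.1°–167.4°] cycloidal, h=15: full span → s += 15 → s = 24.0000
seg 4 [167.4°–227.1°] uniform, h=22: θ=222.7° here. β=55.3, B=59.7. 22·55.3/59.7 = 20.3786 → s = 44.3786

44.3786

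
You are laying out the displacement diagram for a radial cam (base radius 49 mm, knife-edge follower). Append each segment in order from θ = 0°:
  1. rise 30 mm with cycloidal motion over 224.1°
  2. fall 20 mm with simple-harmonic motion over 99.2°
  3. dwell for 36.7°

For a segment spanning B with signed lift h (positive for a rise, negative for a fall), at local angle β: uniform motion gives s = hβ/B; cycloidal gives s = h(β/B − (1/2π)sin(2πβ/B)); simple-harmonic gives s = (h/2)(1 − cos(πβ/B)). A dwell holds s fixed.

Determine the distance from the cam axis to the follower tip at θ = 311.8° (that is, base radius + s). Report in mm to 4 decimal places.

seg 1 [0°–224.1°] cycloidal, h=30: full span → s += 30 → s = 30.0000
seg 2 [224.1°–323.3°] simple-harmonic, h=-20: θ=311.8° here. β=87.7, B=99.2. -20/2·(1 − cos(π·0.8841)) = -19.3441 → s = 10.6559
radial distance = base radius + s = 49 + 10.6559 = 59.6559

59.6559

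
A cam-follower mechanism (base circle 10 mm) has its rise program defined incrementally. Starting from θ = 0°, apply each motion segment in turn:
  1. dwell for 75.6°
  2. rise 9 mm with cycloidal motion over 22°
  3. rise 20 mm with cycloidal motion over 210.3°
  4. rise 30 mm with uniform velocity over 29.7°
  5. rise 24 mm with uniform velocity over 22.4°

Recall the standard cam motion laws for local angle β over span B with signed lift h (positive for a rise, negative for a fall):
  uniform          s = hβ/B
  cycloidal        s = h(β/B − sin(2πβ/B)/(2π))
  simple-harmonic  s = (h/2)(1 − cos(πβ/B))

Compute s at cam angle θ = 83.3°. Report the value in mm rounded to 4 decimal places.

seg 1 [0°–75.6°] dwell: s stays 0.0000
seg 2 [75.6°–97.6°] cycloidal, h=9: θ=83.3° here. β=7.7, B=22. 9·(0.3500 − sin(2π·0.3500)/(2π)) = 1.9912 → s = 1.9912

1.9912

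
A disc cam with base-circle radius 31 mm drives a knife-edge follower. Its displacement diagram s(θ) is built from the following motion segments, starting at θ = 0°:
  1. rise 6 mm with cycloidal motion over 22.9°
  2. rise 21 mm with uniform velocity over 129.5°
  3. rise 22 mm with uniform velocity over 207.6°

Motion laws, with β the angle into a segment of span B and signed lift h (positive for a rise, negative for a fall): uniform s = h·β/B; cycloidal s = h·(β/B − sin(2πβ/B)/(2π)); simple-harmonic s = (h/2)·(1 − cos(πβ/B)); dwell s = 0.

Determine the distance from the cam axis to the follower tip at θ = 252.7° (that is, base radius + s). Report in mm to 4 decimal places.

seg 1 [0°–22.9°] cycloidal, h=6: full span → s += 6 → s = 6.0000
seg 2 [22.9°–152.4°] uniform, h=21: full span → s += 21 → s = 27.0000
seg 3 [152.4°–360°] uniform, h=22: θ=252.7° here. β=100.3, B=207.6. 22·100.3/207.6 = 10.6291 → s = 37.6291
radial distance = base radius + s = 31 + 37.6291 = 68.6291

68.6291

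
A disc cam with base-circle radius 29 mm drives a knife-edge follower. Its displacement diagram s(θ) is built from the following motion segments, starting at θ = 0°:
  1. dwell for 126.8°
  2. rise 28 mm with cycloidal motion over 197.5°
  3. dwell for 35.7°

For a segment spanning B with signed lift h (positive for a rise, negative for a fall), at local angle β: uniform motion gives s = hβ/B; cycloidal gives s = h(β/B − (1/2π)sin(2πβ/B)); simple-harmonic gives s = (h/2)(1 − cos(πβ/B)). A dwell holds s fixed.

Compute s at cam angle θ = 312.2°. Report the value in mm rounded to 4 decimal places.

seg 1 [0°–126.8°] dwell: s stays 0.0000
seg 2 [126.8°–324.3°] cycloidal, h=28: θ=312.2° here. β=185.4, B=197.5. 28·(0.9387 − sin(2π·0.9387)/(2π)) = 27.9579 → s = 27.9579

27.9579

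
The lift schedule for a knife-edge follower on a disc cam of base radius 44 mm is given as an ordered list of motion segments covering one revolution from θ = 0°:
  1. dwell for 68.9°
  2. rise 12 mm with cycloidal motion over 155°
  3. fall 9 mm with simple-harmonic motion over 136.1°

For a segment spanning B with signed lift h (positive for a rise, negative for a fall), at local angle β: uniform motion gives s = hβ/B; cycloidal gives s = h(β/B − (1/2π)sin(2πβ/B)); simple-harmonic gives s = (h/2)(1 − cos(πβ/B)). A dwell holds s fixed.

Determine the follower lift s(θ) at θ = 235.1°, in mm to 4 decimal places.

seg 1 [0°–68.9°] dwell: s stays 0.0000
seg 2 [68.9°–223.9°] cycloidal, h=12: full span → s += 12 → s = 12.0000
seg 3 [223.9°–360°] simple-harmonic, h=-9: θ=235.1° here. β=11.2, B=136.1. -9/2·(1 − cos(π·0.0823)) = -0.1495 → s = 11.8505

11.8505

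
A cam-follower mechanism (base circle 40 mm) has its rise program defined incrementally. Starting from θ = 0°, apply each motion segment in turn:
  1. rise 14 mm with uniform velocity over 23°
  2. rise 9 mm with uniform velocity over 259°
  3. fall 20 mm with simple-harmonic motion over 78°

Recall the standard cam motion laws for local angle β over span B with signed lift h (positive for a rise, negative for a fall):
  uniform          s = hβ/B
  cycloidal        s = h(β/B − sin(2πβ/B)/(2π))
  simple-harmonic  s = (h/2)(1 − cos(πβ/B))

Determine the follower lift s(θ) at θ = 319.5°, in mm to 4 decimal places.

seg 1 [0°–23°] uniform, h=14: full span → s += 14 → s = 14.0000
seg 2 [23°–282°] uniform, h=9: full span → s += 9 → s = 23.0000
seg 3 [282°–360°] simple-harmonic, h=-20: θ=319.5° here. β=37.5, B=78. -20/2·(1 − cos(π·0.4808)) = -9.3962 → s = 13.6038

13.6038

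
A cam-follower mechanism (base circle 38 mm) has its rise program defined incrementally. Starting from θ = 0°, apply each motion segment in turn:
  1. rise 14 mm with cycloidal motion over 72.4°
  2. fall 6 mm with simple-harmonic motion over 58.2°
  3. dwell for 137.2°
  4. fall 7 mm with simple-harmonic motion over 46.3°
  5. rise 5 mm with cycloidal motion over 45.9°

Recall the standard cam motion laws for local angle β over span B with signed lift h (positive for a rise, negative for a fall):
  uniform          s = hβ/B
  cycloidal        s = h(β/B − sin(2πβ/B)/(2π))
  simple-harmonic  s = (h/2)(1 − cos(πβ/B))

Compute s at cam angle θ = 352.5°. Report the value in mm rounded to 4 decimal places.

seg 1 [0°–72.4°] cycloidal, h=14: full span → s += 14 → s = 14.0000
seg 2 [72.4°–130.6°] simple-harmonic, h=-6: full span → s += -6 → s = 8.0000
seg 3 [130.6°–267.8°] dwell: s stays 8.0000
seg 4 [267.8°–314.1°] simple-harmonic, h=-7: full span → s += -7 → s = 1.0000
seg 5 [314.1°–360°] cycloidal, h=5: θ=352.5° here. β=38.4, B=45.9. 5·(0.8366 − sin(2π·0.8366)/(2π)) = 4.8639 → s = 5.8639

5.8639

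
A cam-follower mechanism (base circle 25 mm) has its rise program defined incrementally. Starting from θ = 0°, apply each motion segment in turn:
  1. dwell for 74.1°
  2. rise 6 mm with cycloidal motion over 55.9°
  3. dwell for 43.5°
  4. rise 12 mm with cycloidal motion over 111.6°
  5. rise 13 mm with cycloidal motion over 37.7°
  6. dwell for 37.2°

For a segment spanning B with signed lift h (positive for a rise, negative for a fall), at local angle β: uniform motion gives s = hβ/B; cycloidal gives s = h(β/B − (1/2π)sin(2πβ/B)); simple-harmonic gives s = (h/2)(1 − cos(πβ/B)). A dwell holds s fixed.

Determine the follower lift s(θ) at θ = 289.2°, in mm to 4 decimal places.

seg 1 [0°–74.1°] dwell: s stays 0.0000
seg 2 [74.1°–130°] cycloidal, h=6: full span → s += 6 → s = 6.0000
seg 3 [130°–173.5°] dwell: s stays 6.0000
seg 4 [173.5°–285.1°] cycloidal, h=12: full span → s += 12 → s = 18.0000
seg 5 [285.1°–322.8°] cycloidal, h=13: θ=289.2° here. β=4.1, B=37.7. 13·(0.1088 − sin(2π·0.1088)/(2π)) = 0.1075 → s = 18.1075

18.1075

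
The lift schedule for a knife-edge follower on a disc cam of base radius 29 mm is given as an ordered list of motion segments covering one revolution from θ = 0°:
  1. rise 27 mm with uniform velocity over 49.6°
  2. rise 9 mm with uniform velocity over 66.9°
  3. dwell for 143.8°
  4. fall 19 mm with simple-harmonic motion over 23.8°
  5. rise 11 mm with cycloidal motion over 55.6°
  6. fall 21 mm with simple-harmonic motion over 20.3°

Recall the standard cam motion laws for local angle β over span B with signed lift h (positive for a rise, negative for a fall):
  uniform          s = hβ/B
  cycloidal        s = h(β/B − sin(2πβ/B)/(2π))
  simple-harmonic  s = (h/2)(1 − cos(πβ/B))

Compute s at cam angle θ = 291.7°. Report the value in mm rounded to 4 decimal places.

seg 1 [0°–49.6°] uniform, h=27: full span → s += 27 → s = 27.0000
seg 2 [49.6°–116.5°] uniform, h=9: full span → s += 9 → s = 36.0000
seg 3 [116.5°–260.3°] dwell: s stays 36.0000
seg 4 [260.3°–284.1°] simple-harmonic, h=-19: full span → s += -19 → s = 17.0000
seg 5 [284.1°–339.7°] cycloidal, h=11: θ=291.7° here. β=7.6, B=55.6. 11·(0.1367 − sin(2π·0.1367)/(2π)) = 0.1782 → s = 17.1782

17.1782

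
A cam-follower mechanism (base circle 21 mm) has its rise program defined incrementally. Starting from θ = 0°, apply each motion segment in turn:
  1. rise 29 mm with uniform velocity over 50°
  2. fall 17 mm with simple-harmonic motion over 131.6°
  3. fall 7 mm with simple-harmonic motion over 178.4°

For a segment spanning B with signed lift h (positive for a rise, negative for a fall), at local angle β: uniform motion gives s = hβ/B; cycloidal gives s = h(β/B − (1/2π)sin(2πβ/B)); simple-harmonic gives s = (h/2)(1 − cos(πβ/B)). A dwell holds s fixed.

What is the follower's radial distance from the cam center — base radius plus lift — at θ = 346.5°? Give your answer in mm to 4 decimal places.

seg 1 [0°–50°] uniform, h=29: full span → s += 29 → s = 29.0000
seg 2 [50°–181.6°] simple-harmonic, h=-17: full span → s += -17 → s = 12.0000
seg 3 [181.6°–360°] simple-harmonic, h=-7: θ=346.5° here. β=164.9, B=178.4. -7/2·(1 − cos(π·0.9243)) = -6.9016 → s = 5.0984
radial distance = base radius + s = 21 + 5.0984 = 26.0984

26.0984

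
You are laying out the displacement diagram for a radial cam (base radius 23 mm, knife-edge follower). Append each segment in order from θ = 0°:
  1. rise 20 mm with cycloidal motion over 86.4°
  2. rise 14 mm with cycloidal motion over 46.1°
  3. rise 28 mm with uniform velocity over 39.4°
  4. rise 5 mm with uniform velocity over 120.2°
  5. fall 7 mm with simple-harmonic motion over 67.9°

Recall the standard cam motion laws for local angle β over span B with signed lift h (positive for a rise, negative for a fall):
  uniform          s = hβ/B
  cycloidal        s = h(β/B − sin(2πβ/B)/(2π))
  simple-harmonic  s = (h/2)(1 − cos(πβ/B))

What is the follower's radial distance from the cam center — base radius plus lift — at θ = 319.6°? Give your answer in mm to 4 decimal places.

seg 1 [0°–86.4°] cycloidal, h=20: full span → s += 20 → s = 20.0000
seg 2 [86.4°–132.5°] cycloidal, h=14: full span → s += 14 → s = 34.0000
seg 3 [132.5°–171.9°] uniform, h=28: full span → s += 28 → s = 62.0000
seg 4 [171.9°–292.1°] uniform, h=5: full span → s += 5 → s = 67.0000
seg 5 [292.1°–360°] simple-harmonic, h=-7: θ=319.6° here. β=27.5, B=67.9. -7/2·(1 − cos(π·0.4050)) = -2.4709 → s = 64.5291
radial distance = base radius + s = 23 + 64.5291 = 87.5291

87.5291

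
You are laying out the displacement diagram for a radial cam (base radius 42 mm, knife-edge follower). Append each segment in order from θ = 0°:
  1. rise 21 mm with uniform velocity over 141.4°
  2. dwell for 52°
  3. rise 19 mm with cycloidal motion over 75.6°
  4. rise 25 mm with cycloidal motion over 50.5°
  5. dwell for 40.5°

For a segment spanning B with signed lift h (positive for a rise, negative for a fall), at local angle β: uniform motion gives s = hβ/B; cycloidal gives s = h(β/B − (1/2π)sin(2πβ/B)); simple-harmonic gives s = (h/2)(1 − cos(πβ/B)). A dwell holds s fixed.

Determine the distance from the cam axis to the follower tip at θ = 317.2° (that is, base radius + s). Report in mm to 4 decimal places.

seg 1 [0°–141.4°] uniform, h=21: full span → s += 21 → s = 21.0000
seg 2 [141.4°–193.4°] dwell: s stays 21.0000
seg 3 [193.4°–269°] cycloidal, h=19: full span → s += 19 → s = 40.0000
seg 4 [269°–319.5°] cycloidal, h=25: θ=317.2° here. β=48.2, B=50.5. 25·(0.9545 − sin(2π·0.9545)/(2π)) = 24.9845 → s = 64.9845
radial distance = base radius + s = 42 + 64.9845 = 106.9845

106.9845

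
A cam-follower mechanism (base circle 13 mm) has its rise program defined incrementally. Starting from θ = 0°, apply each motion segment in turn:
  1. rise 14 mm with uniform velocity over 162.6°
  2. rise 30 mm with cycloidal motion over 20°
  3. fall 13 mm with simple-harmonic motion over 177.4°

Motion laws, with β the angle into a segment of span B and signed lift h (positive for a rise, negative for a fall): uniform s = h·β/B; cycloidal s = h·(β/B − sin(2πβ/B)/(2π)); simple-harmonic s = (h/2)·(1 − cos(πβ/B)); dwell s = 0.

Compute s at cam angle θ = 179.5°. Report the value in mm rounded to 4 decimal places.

seg 1 [0°–162.6°] uniform, h=14: full span → s += 14 → s = 14.0000
seg 2 [162.6°–182.6°] cycloidal, h=30: θ=179.5° here. β=16.9, B=20. 30·(0.8450 − sin(2π·0.8450)/(2π)) = 29.2990 → s = 43.2990

43.2990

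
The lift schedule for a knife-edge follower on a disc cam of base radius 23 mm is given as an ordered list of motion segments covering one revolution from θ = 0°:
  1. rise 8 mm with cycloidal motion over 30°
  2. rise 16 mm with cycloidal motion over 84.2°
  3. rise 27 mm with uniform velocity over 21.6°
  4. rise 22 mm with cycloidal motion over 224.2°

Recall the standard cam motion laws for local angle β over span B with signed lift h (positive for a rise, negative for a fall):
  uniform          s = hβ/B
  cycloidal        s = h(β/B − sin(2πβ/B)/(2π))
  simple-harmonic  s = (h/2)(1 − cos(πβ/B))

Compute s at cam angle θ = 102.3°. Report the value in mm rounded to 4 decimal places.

seg 1 [0°–30°] cycloidal, h=8: full span → s += 8 → s = 8.0000
seg 2 [30°–114.2°] cycloidal, h=16: θ=102.3° here. β=72.3, B=84.2. 16·(0.8587 − sin(2π·0.8587)/(2π)) = 15.7143 → s = 23.7143

23.7143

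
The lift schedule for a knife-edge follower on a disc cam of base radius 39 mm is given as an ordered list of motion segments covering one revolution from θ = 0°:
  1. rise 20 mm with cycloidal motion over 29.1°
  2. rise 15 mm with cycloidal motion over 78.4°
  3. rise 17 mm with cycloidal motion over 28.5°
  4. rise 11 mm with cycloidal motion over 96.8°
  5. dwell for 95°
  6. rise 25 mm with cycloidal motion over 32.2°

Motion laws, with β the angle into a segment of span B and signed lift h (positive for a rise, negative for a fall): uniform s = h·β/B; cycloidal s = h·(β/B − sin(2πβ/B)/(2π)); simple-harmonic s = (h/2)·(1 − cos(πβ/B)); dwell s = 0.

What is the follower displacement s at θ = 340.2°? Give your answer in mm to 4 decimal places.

seg 1 [0°–29.1°] cycloidal, h=20: full span → s += 20 → s = 20.0000
seg 2 [29.1°–107.5°] cycloidal, h=15: full span → s += 15 → s = 35.0000
seg 3 [107.5°–136°] cycloidal, h=17: full span → s += 17 → s = 52.0000
seg 4 [136°–232.8°] cycloidal, h=11: full span → s += 11 → s = 63.0000
seg 5 [232.8°–327.8°] dwell: s stays 63.0000
seg 6 [327.8°–360°] cycloidal, h=25: θ=340.2° here. β=12.4, B=32.2. 25·(0.3851 − sin(2π·0.3851)/(2π)) = 6.9978 → s = 69.9978

69.9978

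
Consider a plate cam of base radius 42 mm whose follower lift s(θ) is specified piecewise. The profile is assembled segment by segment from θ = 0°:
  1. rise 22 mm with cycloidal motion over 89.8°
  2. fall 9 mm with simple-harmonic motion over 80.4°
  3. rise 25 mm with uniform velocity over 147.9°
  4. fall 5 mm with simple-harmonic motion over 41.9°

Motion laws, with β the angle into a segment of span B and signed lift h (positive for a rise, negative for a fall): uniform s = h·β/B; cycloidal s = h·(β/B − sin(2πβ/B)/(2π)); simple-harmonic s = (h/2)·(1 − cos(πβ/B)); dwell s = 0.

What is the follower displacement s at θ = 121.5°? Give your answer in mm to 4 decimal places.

seg 1 [0°–89.8°] cycloidal, h=22: full span → s += 22 → s = 22.0000
seg 2 [89.8°–170.2°] simple-harmonic, h=-9: θ=121.5° here. β=31.7, B=80.4. -9/2·(1 − cos(π·0.3943)) = -3.0327 → s = 18.9673

18.9673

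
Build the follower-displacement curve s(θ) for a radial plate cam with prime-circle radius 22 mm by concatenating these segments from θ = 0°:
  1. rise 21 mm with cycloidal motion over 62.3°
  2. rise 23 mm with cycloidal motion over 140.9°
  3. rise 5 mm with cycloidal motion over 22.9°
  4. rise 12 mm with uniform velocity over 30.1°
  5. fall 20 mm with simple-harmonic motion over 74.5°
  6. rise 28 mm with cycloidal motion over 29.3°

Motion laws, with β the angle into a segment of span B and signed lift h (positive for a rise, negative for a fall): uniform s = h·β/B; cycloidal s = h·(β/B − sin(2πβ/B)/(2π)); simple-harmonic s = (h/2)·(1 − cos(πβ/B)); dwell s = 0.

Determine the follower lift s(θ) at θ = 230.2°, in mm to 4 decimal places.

seg 1 [0°–62.3°] cycloidal, h=21: full span → s += 21 → s = 21.0000
seg 2 [62.3°–203.2°] cycloidal, h=23: full span → s += 23 → s = 44.0000
seg 3 [203.2°–226.1°] cycloidal, h=5: full span → s += 5 → s = 49.0000
seg 4 [226.1°–256.2°] uniform, h=12: θ=230.2° here. β=4.1, B=30.1. 12·4.1/30.1 = 1.6346 → s = 50.6346

50.6346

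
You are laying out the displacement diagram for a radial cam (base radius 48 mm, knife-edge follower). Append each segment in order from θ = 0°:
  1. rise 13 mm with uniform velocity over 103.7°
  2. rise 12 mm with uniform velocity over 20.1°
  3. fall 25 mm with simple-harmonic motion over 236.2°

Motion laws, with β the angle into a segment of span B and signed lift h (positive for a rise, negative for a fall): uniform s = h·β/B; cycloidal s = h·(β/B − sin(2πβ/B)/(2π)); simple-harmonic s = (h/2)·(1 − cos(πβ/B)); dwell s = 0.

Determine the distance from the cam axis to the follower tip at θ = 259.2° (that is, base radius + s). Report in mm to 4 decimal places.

seg 1 [0°–103.7°] uniform, h=13: full span → s += 13 → s = 13.0000
seg 2 [103.7°–123.8°] uniform, h=12: full span → s += 12 → s = 25.0000
seg 3 [123.8°–360°] simple-harmonic, h=-25: θ=259.2° here. β=135.4, B=236.2. -25/2·(1 − cos(π·0.5732)) = -15.3509 → s = 9.6491
radial distance = base radius + s = 48 + 9.6491 = 57.6491

57.6491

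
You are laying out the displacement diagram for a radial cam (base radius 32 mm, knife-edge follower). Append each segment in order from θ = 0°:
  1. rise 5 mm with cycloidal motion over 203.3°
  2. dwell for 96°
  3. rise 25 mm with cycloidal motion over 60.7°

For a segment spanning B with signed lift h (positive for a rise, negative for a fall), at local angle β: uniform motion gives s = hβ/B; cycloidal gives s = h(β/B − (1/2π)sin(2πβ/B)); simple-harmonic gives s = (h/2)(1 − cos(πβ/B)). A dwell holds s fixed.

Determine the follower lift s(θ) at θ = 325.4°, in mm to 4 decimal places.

seg 1 [0°–203.3°] cycloidal, h=5: full span → s += 5 → s = 5.0000
seg 2 [203.3°–299.3°] dwell: s stays 5.0000
seg 3 [299.3°–360°] cycloidal, h=25: θ=325.4° here. β=26.1, B=60.7. 25·(0.4300 − sin(2π·0.4300)/(2π)) = 9.0551 → s = 14.0551

14.0551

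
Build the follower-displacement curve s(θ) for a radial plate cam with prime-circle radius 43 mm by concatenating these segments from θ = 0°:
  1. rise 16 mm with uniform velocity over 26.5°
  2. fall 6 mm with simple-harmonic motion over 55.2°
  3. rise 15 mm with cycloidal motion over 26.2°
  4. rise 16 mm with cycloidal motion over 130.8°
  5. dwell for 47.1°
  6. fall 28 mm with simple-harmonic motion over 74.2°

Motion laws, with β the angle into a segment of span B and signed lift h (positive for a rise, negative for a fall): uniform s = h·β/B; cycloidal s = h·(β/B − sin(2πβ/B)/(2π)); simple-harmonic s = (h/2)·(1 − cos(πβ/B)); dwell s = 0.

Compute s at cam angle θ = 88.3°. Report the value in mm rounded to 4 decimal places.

seg 1 [0°–26.5°] uniform, h=16: full span → s += 16 → s = 16.0000
seg 2 [26.5°–81.7°] simple-harmonic, h=-6: full span → s += -6 → s = 10.0000
seg 3 [81.7°–107.9°] cycloidal, h=15: θ=88.3° here. β=6.6, B=26.2. 15·(0.2519 − sin(2π·0.2519)/(2π)) = 1.3915 → s = 11.3915

11.3915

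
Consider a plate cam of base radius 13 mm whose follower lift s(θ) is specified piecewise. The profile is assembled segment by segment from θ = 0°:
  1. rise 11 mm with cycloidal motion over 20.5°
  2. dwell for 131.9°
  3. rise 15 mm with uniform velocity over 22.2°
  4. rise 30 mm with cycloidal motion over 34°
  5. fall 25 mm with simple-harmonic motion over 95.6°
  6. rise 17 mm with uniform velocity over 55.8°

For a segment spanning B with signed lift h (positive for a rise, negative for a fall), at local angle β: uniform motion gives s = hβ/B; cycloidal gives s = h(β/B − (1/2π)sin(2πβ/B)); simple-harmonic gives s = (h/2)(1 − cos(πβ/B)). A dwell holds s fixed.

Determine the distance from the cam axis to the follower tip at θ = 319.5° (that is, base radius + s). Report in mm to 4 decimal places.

seg 1 [0°–20.5°] cycloidal, h=11: full span → s += 11 → s = 11.0000
seg 2 [20.5°–152.4°] dwell: s stays 11.0000
seg 3 [152.4°–174.6°] uniform, h=15: full span → s += 15 → s = 26.0000
seg 4 [174.6°–208.6°] cycloidal, h=30: full span → s += 30 → s = 56.0000
seg 5 [208.6°–304.2°] simple-harmonic, h=-25: full span → s += -25 → s = 31.0000
seg 6 [304.2°–360°] uniform, h=17: θ=319.5° here. β=15.3, B=55.8. 17·15.3/55.8 = 4.6613 → s = 35.6613
radial distance = base radius + s = 13 + 35.6613 = 48.6613

48.6613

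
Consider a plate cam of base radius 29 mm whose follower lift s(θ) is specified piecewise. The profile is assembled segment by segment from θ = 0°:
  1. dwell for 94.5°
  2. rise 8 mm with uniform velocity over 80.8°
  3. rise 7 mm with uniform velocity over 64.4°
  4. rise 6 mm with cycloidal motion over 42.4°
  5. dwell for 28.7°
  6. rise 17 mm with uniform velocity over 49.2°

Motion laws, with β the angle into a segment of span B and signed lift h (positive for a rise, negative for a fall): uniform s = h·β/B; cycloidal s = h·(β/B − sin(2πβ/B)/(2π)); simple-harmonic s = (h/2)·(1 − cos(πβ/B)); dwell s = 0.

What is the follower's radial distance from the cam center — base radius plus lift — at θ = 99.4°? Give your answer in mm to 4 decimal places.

seg 1 [0°–94.5°] dwell: s stays 0.0000
seg 2 [94.5°–175.3°] uniform, h=8: θ=99.4° here. β=4.9, B=80.8. 8·4.9/80.8 = 0.4851 → s = 0.4851
radial distance = base radius + s = 29 + 0.4851 = 29.4851

29.4851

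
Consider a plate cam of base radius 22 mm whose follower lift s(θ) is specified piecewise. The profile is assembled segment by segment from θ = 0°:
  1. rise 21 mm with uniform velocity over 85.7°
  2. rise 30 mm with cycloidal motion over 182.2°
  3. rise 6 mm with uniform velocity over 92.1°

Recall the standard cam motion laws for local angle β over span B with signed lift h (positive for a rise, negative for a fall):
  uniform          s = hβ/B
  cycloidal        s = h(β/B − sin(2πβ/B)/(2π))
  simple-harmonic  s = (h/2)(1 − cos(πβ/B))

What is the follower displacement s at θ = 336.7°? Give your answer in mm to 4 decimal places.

seg 1 [0°–85.7°] uniform, h=21: full span → s += 21 → s = 21.0000
seg 2 [85.7°–267.9°] cycloidal, h=30: full span → s += 30 → s = 51.0000
seg 3 [267.9°–360°] uniform, h=6: θ=336.7° here. β=68.8, B=92.1. 6·68.8/92.1 = 4.4821 → s = 55.4821

55.4821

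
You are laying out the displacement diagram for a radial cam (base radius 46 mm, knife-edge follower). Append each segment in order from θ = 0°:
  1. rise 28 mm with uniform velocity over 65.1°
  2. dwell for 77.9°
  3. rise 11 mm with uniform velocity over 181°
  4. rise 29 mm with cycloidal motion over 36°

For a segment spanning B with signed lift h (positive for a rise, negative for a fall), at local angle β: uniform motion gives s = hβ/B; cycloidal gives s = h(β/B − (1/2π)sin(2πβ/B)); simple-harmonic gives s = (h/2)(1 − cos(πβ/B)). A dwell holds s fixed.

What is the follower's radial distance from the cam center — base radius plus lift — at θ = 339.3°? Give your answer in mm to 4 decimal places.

seg 1 [0°–65.1°] uniform, h=28: full span → s += 28 → s = 28.0000
seg 2 [65.1°–143°] dwell: s stays 28.0000
seg 3 [143°–324°] uniform, h=11: full span → s += 11 → s = 39.0000
seg 4 [324°–360°] cycloidal, h=29: θ=339.3° here. β=15.3, B=36. 29·(0.4250 − sin(2π·0.4250)/(2π)) = 10.2296 → s = 49.2296
radial distance = base radius + s = 46 + 49.2296 = 95.2296

95.2296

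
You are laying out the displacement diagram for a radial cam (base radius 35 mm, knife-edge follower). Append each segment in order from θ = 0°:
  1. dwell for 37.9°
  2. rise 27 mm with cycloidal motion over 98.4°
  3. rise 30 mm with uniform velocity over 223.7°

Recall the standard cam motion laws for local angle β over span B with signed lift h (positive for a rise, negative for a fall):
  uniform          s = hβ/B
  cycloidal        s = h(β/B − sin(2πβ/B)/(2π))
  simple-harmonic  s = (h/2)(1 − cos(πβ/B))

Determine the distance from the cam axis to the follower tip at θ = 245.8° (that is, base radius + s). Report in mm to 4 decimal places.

seg 1 [0°–37.9°] dwell: s stays 0.0000
seg 2 [37.9°–136.3°] cycloidal, h=27: full span → s += 27 → s = 27.0000
seg 3 [136.3°–360°] uniform, h=30: θ=245.8° here. β=109.5, B=223.7. 30·109.5/223.7 = 14.6848 → s = 41.6848
radial distance = base radius + s = 35 + 41.6848 = 76.6848

76.6848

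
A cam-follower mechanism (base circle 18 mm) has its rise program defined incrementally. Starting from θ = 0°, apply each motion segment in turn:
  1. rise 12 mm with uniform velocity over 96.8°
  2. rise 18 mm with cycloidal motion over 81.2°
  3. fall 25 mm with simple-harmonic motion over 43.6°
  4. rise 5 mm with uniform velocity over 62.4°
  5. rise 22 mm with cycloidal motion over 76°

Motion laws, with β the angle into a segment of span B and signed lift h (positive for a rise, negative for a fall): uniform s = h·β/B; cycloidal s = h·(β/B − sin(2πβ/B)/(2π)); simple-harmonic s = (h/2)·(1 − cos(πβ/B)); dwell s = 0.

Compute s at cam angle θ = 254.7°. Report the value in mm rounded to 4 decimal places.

seg 1 [0°–96.8°] uniform, h=12: full span → s += 12 → s = 12.0000
seg 2 [96.8°–178°] cycloidal, h=18: full span → s += 18 → s = 30.0000
seg 3 [178°–221.6°] simple-harmonic, h=-25: full span → s += -25 → s = 5.0000
seg 4 [221.6°–284°] uniform, h=5: θ=254.7° here. β=33.1, B=62.4. 5·33.1/62.4 = 2.6522 → s = 7.6522

7.6522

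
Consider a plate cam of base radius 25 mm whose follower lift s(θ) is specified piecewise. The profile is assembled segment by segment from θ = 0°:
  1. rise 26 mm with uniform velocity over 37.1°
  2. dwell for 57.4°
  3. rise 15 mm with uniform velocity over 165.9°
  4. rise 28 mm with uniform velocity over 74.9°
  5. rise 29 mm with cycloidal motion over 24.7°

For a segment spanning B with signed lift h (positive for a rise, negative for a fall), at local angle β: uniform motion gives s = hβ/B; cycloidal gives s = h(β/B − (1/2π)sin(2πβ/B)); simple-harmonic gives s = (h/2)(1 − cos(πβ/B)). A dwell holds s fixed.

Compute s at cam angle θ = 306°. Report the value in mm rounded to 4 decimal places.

seg 1 [0°–37.1°] uniform, h=26: full span → s += 26 → s = 26.0000
seg 2 [37.1°–94.5°] dwell: s stays 26.0000
seg 3 [94.5°–260.4°] uniform, h=15: full span → s += 15 → s = 41.0000
seg 4 [260.4°–335.3°] uniform, h=28: θ=306° here. β=45.6, B=74.9. 28·45.6/74.9 = 17.0467 → s = 58.0467

58.0467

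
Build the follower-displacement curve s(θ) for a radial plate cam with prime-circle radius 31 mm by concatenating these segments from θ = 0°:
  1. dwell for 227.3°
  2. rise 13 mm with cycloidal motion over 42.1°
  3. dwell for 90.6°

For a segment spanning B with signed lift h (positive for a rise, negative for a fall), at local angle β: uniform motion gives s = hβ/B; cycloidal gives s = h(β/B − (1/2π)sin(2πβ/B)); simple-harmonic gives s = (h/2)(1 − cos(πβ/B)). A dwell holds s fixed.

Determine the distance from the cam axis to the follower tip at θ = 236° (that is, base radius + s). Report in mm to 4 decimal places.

seg 1 [0°–227.3°] dwell: s stays 0.0000
seg 2 [227.3°–269.4°] cycloidal, h=13: θ=236° here. β=8.7, B=42.1. 13·(0.2067 − sin(2π·0.2067)/(2π)) = 0.6937 → s = 0.6937
radial distance = base radius + s = 31 + 0.6937 = 31.6937

31.6937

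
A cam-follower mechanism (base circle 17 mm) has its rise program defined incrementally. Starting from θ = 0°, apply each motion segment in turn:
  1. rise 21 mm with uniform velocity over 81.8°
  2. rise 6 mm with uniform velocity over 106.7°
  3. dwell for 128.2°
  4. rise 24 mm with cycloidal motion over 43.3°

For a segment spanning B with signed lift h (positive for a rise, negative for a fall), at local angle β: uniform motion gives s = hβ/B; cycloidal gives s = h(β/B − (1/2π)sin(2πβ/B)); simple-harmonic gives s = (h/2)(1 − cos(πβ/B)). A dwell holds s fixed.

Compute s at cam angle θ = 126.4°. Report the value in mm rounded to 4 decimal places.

seg 1 [0°–81.8°] uniform, h=21: full span → s += 21 → s = 21.0000
seg 2 [81.8°–188.5°] uniform, h=6: θ=126.4° here. β=44.6, B=106.7. 6·44.6/106.7 = 2.5080 → s = 23.5080

23.5080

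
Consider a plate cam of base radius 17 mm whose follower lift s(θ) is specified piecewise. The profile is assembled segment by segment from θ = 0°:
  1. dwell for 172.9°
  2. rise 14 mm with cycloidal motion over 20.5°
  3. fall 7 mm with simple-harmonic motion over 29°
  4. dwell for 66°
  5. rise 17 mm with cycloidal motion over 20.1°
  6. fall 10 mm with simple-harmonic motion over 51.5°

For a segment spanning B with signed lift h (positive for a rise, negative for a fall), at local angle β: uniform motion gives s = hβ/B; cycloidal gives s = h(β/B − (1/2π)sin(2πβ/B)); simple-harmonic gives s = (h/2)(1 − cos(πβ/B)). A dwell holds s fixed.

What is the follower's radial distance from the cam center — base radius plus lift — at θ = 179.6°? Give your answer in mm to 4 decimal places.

seg 1 [0°–172.9°] dwell: s stays 0.0000
seg 2 [172.9°–193.4°] cycloidal, h=14: θ=179.6° here. β=6.7, B=20.5. 14·(0.3268 − sin(2π·0.3268)/(2π)) = 2.6021 → s = 2.6021
radial distance = base radius + s = 17 + 2.6021 = 19.6021

19.6021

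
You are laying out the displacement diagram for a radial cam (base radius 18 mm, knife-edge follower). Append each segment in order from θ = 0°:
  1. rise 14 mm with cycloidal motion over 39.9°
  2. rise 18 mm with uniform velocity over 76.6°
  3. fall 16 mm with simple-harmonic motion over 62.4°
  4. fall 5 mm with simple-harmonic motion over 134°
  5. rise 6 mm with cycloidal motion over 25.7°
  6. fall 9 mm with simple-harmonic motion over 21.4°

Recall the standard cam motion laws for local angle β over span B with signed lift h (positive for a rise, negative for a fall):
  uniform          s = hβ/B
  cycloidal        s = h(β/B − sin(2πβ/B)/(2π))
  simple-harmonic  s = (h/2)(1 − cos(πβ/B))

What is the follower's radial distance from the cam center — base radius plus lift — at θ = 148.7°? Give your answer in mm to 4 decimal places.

seg 1 [0°–39.9°] cycloidal, h=14: full span → s += 14 → s = 14.0000
seg 2 [39.9°–116.5°] uniform, h=18: full span → s += 18 → s = 32.0000
seg 3 [116.5°–178.9°] simple-harmonic, h=-16: θ=148.7° here. β=32.2, B=62.4. -16/2·(1 − cos(π·0.5160)) = -8.4026 → s = 23.5974
radial distance = base radius + s = 18 + 23.5974 = 41.5974

41.5974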